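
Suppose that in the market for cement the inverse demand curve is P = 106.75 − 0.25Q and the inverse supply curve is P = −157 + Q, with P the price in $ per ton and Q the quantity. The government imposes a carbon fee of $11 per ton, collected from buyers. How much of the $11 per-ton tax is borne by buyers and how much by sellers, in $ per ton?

Rewrite in direct form: Qd = 427 − 4P and Qs = P + 157.
Before the tax: set 427 − 4P = P + 157 → P* = $54, Q* = 211.
With the tax collected from buyers, demand (in seller-price terms) shifts: Qd = 427 − 4(P + 11).
New equilibrium: buyers pay $56.2, sellers receive $45.2, Q = 202.2. (Wedge: Pb − Ps = 11.)
Burden on buyers: $2.2; on sellers: $8.8. (They sum to $11.)
The less price-elastic side of the market bears the larger share of a per-unit tax.

Buyers bear $2.2 per ton; sellers bear $8.8 per ton.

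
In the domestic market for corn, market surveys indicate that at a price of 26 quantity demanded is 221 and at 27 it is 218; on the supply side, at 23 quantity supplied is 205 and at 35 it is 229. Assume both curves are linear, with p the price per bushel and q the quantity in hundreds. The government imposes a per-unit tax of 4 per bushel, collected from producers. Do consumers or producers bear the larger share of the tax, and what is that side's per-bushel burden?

Producers bear the larger share: 2.4 per bushel.

Demand slope: (218 − 221)/(27 − 26) = -3, so qd = 299 − 3p.
Supply slope: (229 − 205)/(35 − 23) = 2, so qs = 2p + 159.
Before the tax: set 299 − 3p = 2p + 159 → p* = 28, q* = 215.
With the tax collected from producers, supply shifts: qs = 2(p − 4) + 159.
Solving gives q = 210.2 with consumers paying 29.6 and producers receiving 25.6 (the 4 wedge).
Per-bushel burden: consumers 1.6, producers 2.4.
Producers take the larger share because supply is less price-elastic here (demand slope 3 vs supply slope 2).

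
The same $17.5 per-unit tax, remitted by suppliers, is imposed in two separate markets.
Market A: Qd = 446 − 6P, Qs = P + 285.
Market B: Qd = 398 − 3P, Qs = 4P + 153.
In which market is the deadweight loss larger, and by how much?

Market B, by $131.25.

Market A: pre-tax P* = $23, Q* = 308; post-tax Q = 293; deadweight loss = $131.25.
Market B: pre-tax P* = $35, Q* = 293; post-tax Q = 263; deadweight loss = $262.5.
Difference: $131.25 vs $262.5 → market B is larger by $131.25.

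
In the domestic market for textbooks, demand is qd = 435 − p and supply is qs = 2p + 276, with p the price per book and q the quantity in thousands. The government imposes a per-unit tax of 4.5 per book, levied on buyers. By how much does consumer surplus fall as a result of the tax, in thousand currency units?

Consumer surplus falls by 1141.5 thousand.

Before the tax: set 435 − p = 2p + 276 → p* = 53, q* = 382.
With the tax collected from buyers, demand (in seller-price terms) shifts: qd = 435 − (p + 4.5).
New equilibrium: buyers pay 56, sellers receive 51.5, q = 379. (Wedge: pb − ps = 4.5.)
ΔCS is the trapezoid between Q = 379 and Q = 382 of height 3: ½ · (382 + 379) · 3 = 1141.5.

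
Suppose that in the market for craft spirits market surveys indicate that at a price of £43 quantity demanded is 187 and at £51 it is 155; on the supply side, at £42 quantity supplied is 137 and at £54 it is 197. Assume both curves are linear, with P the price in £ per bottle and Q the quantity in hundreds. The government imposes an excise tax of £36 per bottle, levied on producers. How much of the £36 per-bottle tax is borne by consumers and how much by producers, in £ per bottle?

Consumers bear £20 per bottle; producers bear £16 per bottle.

Demand slope: (155 − 187)/(51 − 43) = -4, so Qd = 359 − 4P.
Supply slope: (197 − 137)/(54 − 42) = 5, so Qs = 5P − 73.
Before the tax: set 359 − 4P = 5P − 73 → P* = £48, Q* = 167.
With the tax collected from producers, supply shifts: Qs = 5(P − 36) − 73.
New equilibrium: consumers pay £68, producers receive £32, Q = 87. (Wedge: Pb − Ps = 36.)
Burden on consumers: £20; on producers: £16. (They sum to £36.)
The less price-elastic side of the market bears the larger share of a per-unit tax.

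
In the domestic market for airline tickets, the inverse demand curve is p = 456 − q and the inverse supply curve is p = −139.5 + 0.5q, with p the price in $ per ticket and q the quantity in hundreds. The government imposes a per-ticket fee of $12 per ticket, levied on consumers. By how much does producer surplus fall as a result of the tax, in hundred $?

Producer surplus falls by $1572 hundred.

Inverting to q(p) form: qd = 456 − p; qs = 2p + 279.
Without the tax, 456 − p = 2p + 279 gives 3p = 177, so p* = $59 and q* = 397.
With the tax collected from consumers, demand (in seller-price terms) shifts: qd = 456 − (p + 12).
Solving gives q = 389 with consumers paying $67 and producers receiving $55 (the $12 wedge).
ΔPS is the trapezoid between Q = 389 and Q = 397 of height $4: ½ · (397 + 389) · 4 = $1572.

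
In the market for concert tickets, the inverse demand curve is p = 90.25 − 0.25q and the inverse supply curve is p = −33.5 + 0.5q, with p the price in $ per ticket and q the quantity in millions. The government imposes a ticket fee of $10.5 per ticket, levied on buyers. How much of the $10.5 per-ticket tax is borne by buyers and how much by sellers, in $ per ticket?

Buyers bear $3.5 per ticket; sellers bear $7 per ticket.

Inverting to q(p) form: qd = 361 − 4p; qs = 2p + 67.
Without the tax, 361 − 4p = 2p + 67 gives 6p = 294, so p* = $49 and q* = 165.
With the tax collected from buyers, demand (in seller-price terms) shifts: qd = 361 − 4(p + 10.5).
New equilibrium: buyers pay $52.5, sellers receive $42, q = 151. (Wedge: pb − ps = 10.5.)
Burden on buyers: $3.5; on sellers: $7. (They sum to $10.5.)
The less price-elastic side of the market bears the larger share of a per-unit tax.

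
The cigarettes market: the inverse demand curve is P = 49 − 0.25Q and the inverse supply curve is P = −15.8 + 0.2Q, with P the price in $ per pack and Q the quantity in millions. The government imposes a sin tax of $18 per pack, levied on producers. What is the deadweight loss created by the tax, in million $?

Inverting to Q(P) form: Qd = 196 − 4P; Qs = 5P + 79.
Before the tax: set 196 − 4P = 5P + 79 → P* = $13, Q* = 144.
With the tax collected from producers, supply shifts: Qs = 5(P − 18) + 79.
New equilibrium: consumers pay $23, producers receive $5, Q = 104. (Wedge: Pb − Ps = 18.)
Quantity falls by |ΔQ| = |144 − 104| = 40.
DWL = ½ · t · |ΔQ| = ½ · 18 · 40 = $360.

Deadweight loss = $360 million.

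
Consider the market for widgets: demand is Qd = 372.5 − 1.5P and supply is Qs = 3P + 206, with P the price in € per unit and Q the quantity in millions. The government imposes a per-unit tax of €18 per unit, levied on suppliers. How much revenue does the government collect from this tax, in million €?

Tax revenue = €5382 million.

Before the tax: set 372.5 − 1.5P = 3P + 206 → P* = €37, Q* = 317.
With the tax collected from suppliers, supply shifts: Qs = 3(P − 18) + 206.
New equilibrium: consumers pay €49, suppliers receive €31, Q = 299. (Wedge: Pb − Ps = 18.)
Revenue = t · Q = 18 · 299 = €5382.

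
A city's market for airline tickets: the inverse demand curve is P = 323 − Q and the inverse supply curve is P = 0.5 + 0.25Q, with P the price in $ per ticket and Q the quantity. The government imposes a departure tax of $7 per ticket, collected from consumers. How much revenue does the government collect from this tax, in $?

Inverting to Q(P) form: Qd = 323 − P; Qs = 4P − 2.
Before the tax: set 323 − P = 4P − 2 → P* = $65, Q* = 258.
With the tax collected from consumers, demand (in seller-price terms) shifts: Qd = 323 − (P + 7).
Solving gives Q = 252.4 with consumers paying $70.6 and producers receiving $63.6 (the $7 wedge).
Revenue = t · Q = 7 · 252.4 = $1766.8.

Tax revenue = $1766.8.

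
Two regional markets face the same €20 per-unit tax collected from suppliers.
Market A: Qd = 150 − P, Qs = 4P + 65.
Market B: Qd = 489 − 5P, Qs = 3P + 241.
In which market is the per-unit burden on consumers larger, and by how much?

Market A, by €8.5.

Market A: pre-tax P* = €17, Q* = 133; post-tax Q = 117; per-unit burden on consumers = €16.
Market B: pre-tax P* = €31, Q* = 334; post-tax Q = 296.5; per-unit burden on consumers = €7.5.
Difference: €16 vs €7.5 → market A is larger by €8.5.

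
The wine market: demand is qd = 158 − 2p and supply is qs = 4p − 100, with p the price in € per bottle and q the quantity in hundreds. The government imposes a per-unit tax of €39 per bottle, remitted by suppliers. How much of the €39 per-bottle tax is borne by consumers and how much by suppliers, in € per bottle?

Without the tax, 158 − 2p = 4p − 100 gives 6p = 258, so p* = €43 and q* = 72.
With the tax collected from suppliers, supply shifts: qs = 4(p − 39) − 100.
Solving gives q = 20 with consumers paying €69 and suppliers receiving €30 (the €39 wedge).
Burden on consumers: €26; on suppliers: €13. (They sum to €39.)

Consumers bear €26 per bottle; suppliers bear €13 per bottle.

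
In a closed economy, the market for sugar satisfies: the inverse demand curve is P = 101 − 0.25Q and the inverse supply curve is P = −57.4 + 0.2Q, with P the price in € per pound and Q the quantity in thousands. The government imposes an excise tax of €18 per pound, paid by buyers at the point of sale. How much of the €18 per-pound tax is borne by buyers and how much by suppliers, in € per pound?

Inverting to Q(P) form: Qd = 404 − 4P; Qs = 5P + 287.
Before the tax: set 404 − 4P = 5P + 287 → P* = €13, Q* = 352.
With the tax collected from buyers, demand (in seller-price terms) shifts: Qd = 404 − 4(P + 18).
New equilibrium: buyers pay €23, suppliers receive €5, Q = 312. (Wedge: Pb − Ps = 18.)
Burden on buyers: €10; on suppliers: €8. (They sum to €18.)

Buyers bear €10 per pound; suppliers bear €8 per pound.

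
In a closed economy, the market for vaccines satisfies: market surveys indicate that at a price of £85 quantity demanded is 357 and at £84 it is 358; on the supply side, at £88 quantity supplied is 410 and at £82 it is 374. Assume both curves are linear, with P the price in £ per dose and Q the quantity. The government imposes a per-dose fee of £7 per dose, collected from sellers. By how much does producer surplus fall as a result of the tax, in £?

Demand slope: (358 − 357)/(84 − 85) = -1, so Qd = 442 − P.
Supply slope: (374 − 410)/(82 − 88) = 6, so Qs = 6P − 118.
Without the tax, 442 − P = 6P − 118 gives 7P = 560, so P* = £80 and Q* = 362.
With the tax collected from sellers, supply shifts: Qs = 6(P − 7) − 118.
Solving gives Q = 356 with buyers paying £86 and sellers receiving £79 (the £7 wedge).
ΔPS is the trapezoid between Q = 356 and Q = 362 of height £1: ½ · (362 + 356) · 1 = £359.

Producer surplus falls by £359.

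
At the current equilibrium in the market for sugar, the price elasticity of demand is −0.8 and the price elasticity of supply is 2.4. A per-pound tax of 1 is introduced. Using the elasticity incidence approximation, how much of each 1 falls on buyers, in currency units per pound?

Incidence ratio: buyers' share ≈ εs / (εs + |εd|) = 2.4 / (2.4 + 0.8) = 0.75.
So buyers bear ≈ 0.75 × 1 = 0.75; sellers bear 0.25.

Buyers bear ≈ 0.75 per pound.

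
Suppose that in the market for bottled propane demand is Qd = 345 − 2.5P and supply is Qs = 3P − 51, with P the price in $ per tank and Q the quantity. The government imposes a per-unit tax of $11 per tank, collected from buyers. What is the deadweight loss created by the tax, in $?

Without the tax, 345 − 2.5P = 3P − 51 gives 5.5P = 396, so P* = $72 and Q* = 165.
With the tax collected from buyers, demand (in seller-price terms) shifts: Qd = 345 − 2.5(P + 11).
New equilibrium: buyers pay $78, producers receive $67, Q = 150. (Wedge: Pb − Ps = 11.)
Quantity falls by |ΔQ| = |165 − 150| = 15.
DWL = ½ · t · |ΔQ| = ½ · 11 · 15 = $82.5.

Deadweight loss = $82.5.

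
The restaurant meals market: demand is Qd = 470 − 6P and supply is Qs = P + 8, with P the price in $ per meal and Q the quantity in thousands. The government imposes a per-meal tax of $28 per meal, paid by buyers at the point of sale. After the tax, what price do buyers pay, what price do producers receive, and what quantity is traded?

Without the tax, 470 − 6P = P + 8 gives 7P = 462, so P* = $66 and Q* = 74.
With the tax collected from buyers, demand (in seller-price terms) shifts: Qd = 470 − 6(P + 28).
Solving gives Q = 50 with buyers paying $70 and producers receiving $42 (the $28 wedge).

Buyers pay $70; producers receive $42; quantity = 50.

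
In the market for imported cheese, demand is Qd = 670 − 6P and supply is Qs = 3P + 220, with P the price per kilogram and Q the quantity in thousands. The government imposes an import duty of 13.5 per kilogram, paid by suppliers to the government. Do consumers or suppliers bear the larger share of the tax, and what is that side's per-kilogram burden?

Before the tax: set 670 − 6P = 3P + 220 → P* = 50, Q* = 370.
With the tax collected from suppliers, supply shifts: Qs = 3(P − 13.5) + 220.
New equilibrium: consumers pay 54.5, suppliers receive 41, Q = 343. (Wedge: Pb − Ps = 13.5.)
Per-kilogram burden: consumers 4.5, suppliers 9.
Suppliers take the larger share because supply is less price-elastic here (demand slope 6 vs supply slope 3).
The less price-elastic side of the market bears the larger share of a per-unit tax.

Suppliers bear the larger share: 9 per kilogram.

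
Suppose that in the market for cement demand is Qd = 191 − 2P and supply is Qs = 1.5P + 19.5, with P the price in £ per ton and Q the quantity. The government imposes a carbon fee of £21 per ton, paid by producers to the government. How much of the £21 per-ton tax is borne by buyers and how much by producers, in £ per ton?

Buyers bear £9 per ton; producers bear £12 per ton.

Before the tax: set 191 − 2P = 1.5P + 19.5 → P* = £49, Q* = 93.
With the tax collected from producers, supply shifts: Qs = 1.5(P − 21) + 19.5.
New equilibrium: buyers pay £58, producers receive £37, Q = 75. (Wedge: Pb − Ps = 21.)
Burden on buyers: £9; on producers: £12. (They sum to £21.)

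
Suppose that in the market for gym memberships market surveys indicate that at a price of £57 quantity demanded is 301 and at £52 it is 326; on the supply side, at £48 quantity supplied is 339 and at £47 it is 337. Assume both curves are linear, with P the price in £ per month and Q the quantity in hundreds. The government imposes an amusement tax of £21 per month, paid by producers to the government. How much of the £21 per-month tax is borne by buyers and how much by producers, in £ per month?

Demand slope: (326 − 301)/(52 − 57) = -5, so Qd = 586 − 5P.
Supply slope: (337 − 339)/(47 − 48) = 2, so Qs = 2P + 243.
Without the tax, 586 − 5P = 2P + 243 gives 7P = 343, so P* = £49 and Q* = 341.
With the tax collected from producers, supply shifts: Qs = 2(P − 21) + 243.
New equilibrium: buyers pay £55, producers receive £34, Q = 311. (Wedge: Pb − Ps = 21.)
Burden on buyers: £6; on producers: £15. (They sum to £21.)
The less price-elastic side of the market bears the larger share of a per-unit tax.

Buyers bear £6 per month; producers bear £15 per month.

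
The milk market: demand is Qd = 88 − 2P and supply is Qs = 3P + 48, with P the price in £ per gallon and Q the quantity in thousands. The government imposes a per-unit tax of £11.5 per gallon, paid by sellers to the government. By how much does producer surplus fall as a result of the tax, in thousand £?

Producer surplus falls by £299.46 thousand.

Without the tax, 88 − 2P = 3P + 48 gives 5P = 40, so P* = £8 and Q* = 72.
With the tax collected from sellers, supply shifts: Qs = 3(P − 11.5) + 48.
Solving gives Q = 58.2 with consumers paying £14.9 and sellers receiving £3.4 (the £11.5 wedge).
ΔPS is the trapezoid between Q = 58.2 and Q = 72 of height £4.6: ½ · (72 + 58.2) · 4.6 = £299.46.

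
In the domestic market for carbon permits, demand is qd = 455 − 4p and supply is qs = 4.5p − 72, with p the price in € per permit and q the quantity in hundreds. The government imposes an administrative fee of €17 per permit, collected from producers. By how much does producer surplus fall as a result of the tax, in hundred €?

Before the tax: set 455 − 4p = 4.5p − 72 → p* = €62, q* = 207.
With the tax collected from producers, supply shifts: qs = 4.5(p − 17) − 72.
New equilibrium: buyers pay €71, producers receive €54, q = 171. (Wedge: pb − ps = 17.)
ΔPS is the trapezoid between Q = 171 and Q = 207 of height €8: ½ · (207 + 171) · 8 = €1512.

Producer surplus falls by €1512 hundred.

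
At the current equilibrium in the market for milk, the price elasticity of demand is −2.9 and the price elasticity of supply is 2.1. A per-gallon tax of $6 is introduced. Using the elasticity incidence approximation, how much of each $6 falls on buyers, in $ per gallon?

Buyers bear ≈ $2.52 per gallon.

Incidence ratio: buyers' share ≈ εs / (εs + |εd|) = 2.1 / (2.1 + 2.9) = 0.42.
So buyers bear ≈ 0.42 × $6 = $2.52; sellers bear $3.48.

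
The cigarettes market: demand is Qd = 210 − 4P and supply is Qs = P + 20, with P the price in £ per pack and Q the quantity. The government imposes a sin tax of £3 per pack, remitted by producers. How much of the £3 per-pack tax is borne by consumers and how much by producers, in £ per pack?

Without the tax, 210 − 4P = P + 20 gives 5P = 190, so P* = £38 and Q* = 58.
With the tax collected from producers, supply shifts: Qs = (P − 3) + 20.
New equilibrium: consumers pay £38.6, producers receive £35.6, Q = 55.6. (Wedge: Pb − Ps = 3.)
Burden on consumers: £0.6; on producers: £2.4. (They sum to £3.)

Consumers bear £0.6 per pack; producers bear £2.4 per pack.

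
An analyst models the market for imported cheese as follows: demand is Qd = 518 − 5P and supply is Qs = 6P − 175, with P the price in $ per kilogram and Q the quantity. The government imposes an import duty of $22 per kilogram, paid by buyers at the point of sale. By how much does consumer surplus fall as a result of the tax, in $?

Consumer surplus falls by $2076.

Without the tax, 518 − 5P = 6P − 175 gives 11P = 693, so P* = $63 and Q* = 203.
With the tax collected from buyers, demand (in seller-price terms) shifts: Qd = 518 − 5(P + 22).
New equilibrium: buyers pay $75, sellers receive $53, Q = 143. (Wedge: Pb − Ps = 22.)
ΔCS is the trapezoid between Q = 143 and Q = 203 of height $12: ½ · (203 + 143) · 12 = $2076.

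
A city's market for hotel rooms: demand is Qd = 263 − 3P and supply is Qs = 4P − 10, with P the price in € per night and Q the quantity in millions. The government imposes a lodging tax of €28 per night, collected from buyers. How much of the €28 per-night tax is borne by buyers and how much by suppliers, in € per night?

Buyers bear €16 per night; suppliers bear €12 per night.

Without the tax, 263 − 3P = 4P − 10 gives 7P = 273, so P* = €39 and Q* = 146.
With the tax collected from buyers, demand (in seller-price terms) shifts: Qd = 263 − 3(P + 28).
Solving gives Q = 98 with buyers paying €55 and suppliers receiving €27 (the €28 wedge).
Burden on buyers: €16; on suppliers: €12. (They sum to €28.)
The less price-elastic side of the market bears the larger share of a per-unit tax.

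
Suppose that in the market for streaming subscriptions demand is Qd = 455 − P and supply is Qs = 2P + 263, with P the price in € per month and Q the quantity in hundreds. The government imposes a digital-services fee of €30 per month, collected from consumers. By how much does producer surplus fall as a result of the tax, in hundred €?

Producer surplus falls by €3810 hundred.

Before the tax: set 455 − P = 2P + 263 → P* = €64, Q* = 391.
With the tax collected from consumers, demand (in seller-price terms) shifts: Qd = 455 − (P + 30).
New equilibrium: consumers pay €84, producers receive €54, Q = 371. (Wedge: Pb − Ps = 30.)
ΔPS is the trapezoid between Q = 371 and Q = 391 of height €10: ½ · (391 + 371) · 10 = €3810.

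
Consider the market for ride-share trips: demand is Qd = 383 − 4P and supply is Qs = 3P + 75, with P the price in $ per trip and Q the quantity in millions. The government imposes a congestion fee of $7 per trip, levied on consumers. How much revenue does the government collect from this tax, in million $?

Without the tax, 383 − 4P = 3P + 75 gives 7P = 308, so P* = $44 and Q* = 207.
With the tax collected from consumers, demand (in seller-price terms) shifts: Qd = 383 − 4(P + 7).
Solving gives Q = 195 with consumers paying $47 and sellers receiving $40 (the $7 wedge).
Revenue = t · Q = 7 · 195 = $1365.

Tax revenue = $1365 million.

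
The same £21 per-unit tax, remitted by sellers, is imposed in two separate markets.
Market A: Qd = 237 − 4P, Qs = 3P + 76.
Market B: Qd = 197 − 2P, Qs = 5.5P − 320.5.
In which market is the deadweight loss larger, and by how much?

Market A: pre-tax P* = £23, Q* = 145; post-tax Q = 109; deadweight loss = £378.
Market B: pre-tax P* = £69, Q* = 59; post-tax Q = 28.2; deadweight loss = £323.4.
Difference: £378 vs £323.4 → market A is larger by £54.6.

Market A, by £54.6.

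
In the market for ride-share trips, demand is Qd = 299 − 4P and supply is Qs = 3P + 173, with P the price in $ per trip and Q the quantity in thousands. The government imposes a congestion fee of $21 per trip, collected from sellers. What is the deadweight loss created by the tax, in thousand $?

Without the tax, 299 − 4P = 3P + 173 gives 7P = 126, so P* = $18 and Q* = 227.
With the tax collected from sellers, supply shifts: Qs = 3(P − 21) + 173.
New equilibrium: consumers pay $27, sellers receive $6, Q = 191. (Wedge: Pb − Ps = 21.)
Quantity falls by |ΔQ| = |227 − 191| = 36.
DWL = ½ · t · |ΔQ| = ½ · 21 · 36 = $378.

Deadweight loss = $378 thousand.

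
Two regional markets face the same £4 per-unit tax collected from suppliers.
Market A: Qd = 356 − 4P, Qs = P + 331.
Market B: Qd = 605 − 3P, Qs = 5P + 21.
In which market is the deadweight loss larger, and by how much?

Market A: pre-tax P* = £5, Q* = 336; post-tax Q = 332.8; deadweight loss = £6.4.
Market B: pre-tax P* = £73, Q* = 386; post-tax Q = 378.5; deadweight loss = £15.
Difference: £6.4 vs £15 → market B is larger by £8.6.

Market B, by £8.6.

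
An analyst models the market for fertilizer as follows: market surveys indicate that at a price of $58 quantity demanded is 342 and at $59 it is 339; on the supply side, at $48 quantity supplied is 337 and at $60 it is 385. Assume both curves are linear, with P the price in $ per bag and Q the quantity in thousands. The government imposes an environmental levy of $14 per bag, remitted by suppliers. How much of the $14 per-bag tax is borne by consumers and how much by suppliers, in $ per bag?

Demand slope: (339 − 342)/(59 − 58) = -3, so Qd = 516 − 3P.
Supply slope: (385 − 337)/(60 − 48) = 4, so Qs = 4P + 145.
Before the tax: set 516 − 3P = 4P + 145 → P* = $53, Q* = 357.
With the tax collected from suppliers, supply shifts: Qs = 4(P − 14) + 145.
New equilibrium: consumers pay $61, suppliers receive $47, Q = 333. (Wedge: Pb − Ps = 14.)
Burden on consumers: $8; on suppliers: $6. (They sum to $14.)
The less price-elastic side of the market bears the larger share of a per-unit tax.

Consumers bear $8 per bag; suppliers bear $6 per bag.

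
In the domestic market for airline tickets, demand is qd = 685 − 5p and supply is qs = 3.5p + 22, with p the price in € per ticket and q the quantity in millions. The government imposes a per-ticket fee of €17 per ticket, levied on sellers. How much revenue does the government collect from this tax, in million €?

Before the tax: set 685 − 5p = 3.5p + 22 → p* = €78, q* = 295.
With the tax collected from sellers, supply shifts: qs = 3.5(p − 17) + 22.
Solving gives q = 260 with buyers paying €85 and sellers receiving €68 (the €17 wedge).
Revenue = t · Q = 17 · 260 = €4420.

Tax revenue = €4420 million.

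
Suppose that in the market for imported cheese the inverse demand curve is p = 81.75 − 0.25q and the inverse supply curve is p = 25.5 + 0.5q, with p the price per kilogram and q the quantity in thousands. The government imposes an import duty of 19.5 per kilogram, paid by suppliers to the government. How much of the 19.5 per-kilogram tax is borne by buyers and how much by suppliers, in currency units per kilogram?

Buyers bear 6.5 per kilogram; suppliers bear 13 per kilogram.

Rewrite in direct form: qd = 327 − 4p and qs = 2p − 51.
Before the tax: set 327 − 4p = 2p − 51 → p* = 63, q* = 75.
With the tax collected from suppliers, supply shifts: qs = 2(p − 19.5) − 51.
New equilibrium: buyers pay 69.5, suppliers receive 50, q = 49. (Wedge: pb − ps = 19.5.)
Burden on buyers: 6.5; on suppliers: 13. (They sum to 19.5.)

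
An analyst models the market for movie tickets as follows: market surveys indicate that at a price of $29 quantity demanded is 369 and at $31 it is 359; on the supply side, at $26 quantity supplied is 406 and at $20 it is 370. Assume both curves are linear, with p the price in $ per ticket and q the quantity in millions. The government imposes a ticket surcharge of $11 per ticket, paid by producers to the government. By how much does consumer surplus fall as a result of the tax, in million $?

Demand slope: (359 − 369)/(31 − 29) = -5, so qd = 514 − 5p.
Supply slope: (370 − 406)/(20 − 26) = 6, so qs = 6p + 250.
Before the tax: set 514 − 5p = 6p + 250 → p* = $24, q* = 394.
With the tax collected from producers, supply shifts: qs = 6(p − 11) + 250.
Solving gives q = 364 with consumers paying $30 and producers receiving $19 (the $11 wedge).
ΔCS is the trapezoid between Q = 364 and Q = 394 of height $6: ½ · (394 + 364) · 6 = $2274.

Consumer surplus falls by $2274 million.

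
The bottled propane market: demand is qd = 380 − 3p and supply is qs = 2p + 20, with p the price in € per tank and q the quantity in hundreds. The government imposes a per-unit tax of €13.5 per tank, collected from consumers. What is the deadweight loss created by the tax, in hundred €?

Deadweight loss = €109.35 hundred.

Without the tax, 380 − 3p = 2p + 20 gives 5p = 360, so p* = €72 and q* = 164.
With the tax collected from consumers, demand (in seller-price terms) shifts: qd = 380 − 3(p + 13.5).
New equilibrium: consumers pay €77.4, sellers receive €63.9, q = 147.8. (Wedge: pb − ps = 13.5.)
Quantity falls by |ΔQ| = |164 − 147.8| = 16.2.
DWL = ½ · t · |ΔQ| = ½ · 13.5 · 16.2 = €109.35.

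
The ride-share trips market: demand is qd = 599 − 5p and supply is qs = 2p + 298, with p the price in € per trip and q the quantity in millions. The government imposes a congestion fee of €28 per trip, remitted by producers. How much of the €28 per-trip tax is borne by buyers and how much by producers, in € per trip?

Without the tax, 599 − 5p = 2p + 298 gives 7p = 301, so p* = €43 and q* = 384.
With the tax collected from producers, supply shifts: qs = 2(p − 28) + 298.
Solving gives q = 344 with buyers paying €51 and producers receiving €23 (the €28 wedge).
Burden on buyers: €8; on producers: €20. (They sum to €28.)
The less price-elastic side of the market bears the larger share of a per-unit tax.

Buyers bear €8 per trip; producers bear €20 per trip.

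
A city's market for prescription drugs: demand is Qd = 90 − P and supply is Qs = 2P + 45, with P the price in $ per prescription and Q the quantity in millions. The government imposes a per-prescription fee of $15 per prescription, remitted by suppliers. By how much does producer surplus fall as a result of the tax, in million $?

Producer surplus falls by $350 million.

Before the tax: set 90 − P = 2P + 45 → P* = $15, Q* = 75.
With the tax collected from suppliers, supply shifts: Qs = 2(P − 15) + 45.
New equilibrium: consumers pay $25, suppliers receive $10, Q = 65. (Wedge: Pb − Ps = 15.)
ΔPS is the trapezoid between Q = 65 and Q = 75 of height $5: ½ · (75 + 65) · 5 = $350.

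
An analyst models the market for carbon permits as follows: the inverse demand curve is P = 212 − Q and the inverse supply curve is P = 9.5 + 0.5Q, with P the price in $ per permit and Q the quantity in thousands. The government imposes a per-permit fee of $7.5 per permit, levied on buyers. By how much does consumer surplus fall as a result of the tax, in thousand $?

Consumer surplus falls by $662.5 thousand.

Inverting to Q(P) form: Qd = 212 − P; Qs = 2P − 19.
Before the tax: set 212 − P = 2P − 19 → P* = $77, Q* = 135.
With the tax collected from buyers, demand (in seller-price terms) shifts: Qd = 212 − (P + 7.5).
Solving gives Q = 130 with buyers paying $82 and sellers receiving $74.5 (the $7.5 wedge).
ΔCS is the trapezoid between Q = 130 and Q = 135 of height $5: ½ · (135 + 130) · 5 = $662.5.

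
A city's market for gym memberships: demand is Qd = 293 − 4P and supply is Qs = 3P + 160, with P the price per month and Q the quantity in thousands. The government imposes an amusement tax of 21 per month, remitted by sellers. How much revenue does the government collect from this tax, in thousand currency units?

Tax revenue = 3801 thousand.

Without the tax, 293 − 4P = 3P + 160 gives 7P = 133, so P* = 19 and Q* = 217.
With the tax collected from sellers, supply shifts: Qs = 3(P − 21) + 160.
New equilibrium: consumers pay 28, sellers receive 7, Q = 181. (Wedge: Pb − Ps = 21.)
Revenue = t · Q = 21 · 181 = 3801.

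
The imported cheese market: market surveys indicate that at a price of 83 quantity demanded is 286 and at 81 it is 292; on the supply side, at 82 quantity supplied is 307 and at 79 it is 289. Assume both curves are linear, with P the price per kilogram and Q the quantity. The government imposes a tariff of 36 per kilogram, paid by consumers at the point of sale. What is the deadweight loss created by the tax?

Deadweight loss = 1296.

Demand slope: (292 − 286)/(81 − 83) = -3, so Qd = 535 − 3P.
Supply slope: (289 − 307)/(79 − 82) = 6, so Qs = 6P − 185.
Without the tax, 535 − 3P = 6P − 185 gives 9P = 720, so P* = 80 and Q* = 295.
With the tax collected from consumers, demand (in seller-price terms) shifts: Qd = 535 − 3(P + 36).
Solving gives Q = 223 with consumers paying 104 and sellers receiving 68 (the 36 wedge).
Quantity falls by |ΔQ| = |295 − 223| = 72.
DWL = ½ · t · |ΔQ| = ½ · 36 · 72 = 1296.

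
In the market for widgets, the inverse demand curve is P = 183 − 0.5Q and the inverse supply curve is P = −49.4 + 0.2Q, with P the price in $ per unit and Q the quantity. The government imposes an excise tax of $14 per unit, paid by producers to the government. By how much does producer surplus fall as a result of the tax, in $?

Rewrite in direct form: Qd = 366 − 2P and Qs = 5P + 247.
Before the tax: set 366 − 2P = 5P + 247 → P* = $17, Q* = 332.
With the tax collected from producers, supply shifts: Qs = 5(P − 14) + 247.
Solving gives Q = 312 with consumers paying $27 and producers receiving $13 (the $14 wedge).
ΔPS is the trapezoid between Q = 312 and Q = 332 of height $4: ½ · (332 + 312) · 4 = $1288.

Producer surplus falls by $1288.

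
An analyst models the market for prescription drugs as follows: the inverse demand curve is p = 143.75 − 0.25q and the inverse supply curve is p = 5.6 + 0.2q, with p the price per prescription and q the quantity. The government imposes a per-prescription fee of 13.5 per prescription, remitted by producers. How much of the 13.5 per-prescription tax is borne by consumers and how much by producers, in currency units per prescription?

Consumers bear 7.5 per prescription; producers bear 6 per prescription.

Rewrite in direct form: qd = 575 − 4p and qs = 5p − 28.
Without the tax, 575 − 4p = 5p − 28 gives 9p = 603, so p* = 67 and q* = 307.
With the tax collected from producers, supply shifts: qs = 5(p − 13.5) − 28.
New equilibrium: consumers pay 74.5, producers receive 61, q = 277. (Wedge: pb − ps = 13.5.)
Burden on consumers: 7.5; on producers: 6. (They sum to 13.5.)
The less price-elastic side of the market bears the larger share of a per-unit tax.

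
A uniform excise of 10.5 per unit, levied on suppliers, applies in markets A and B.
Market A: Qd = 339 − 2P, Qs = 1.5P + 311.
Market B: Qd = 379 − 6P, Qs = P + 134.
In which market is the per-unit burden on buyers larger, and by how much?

Market A: pre-tax P* = 8, Q* = 323; post-tax Q = 314; per-unit burden on buyers = 4.5.
Market B: pre-tax P* = 35, Q* = 169; post-tax Q = 160; per-unit burden on buyers = 1.5.
Difference: 4.5 vs 1.5 → market A is larger by 3.

Market A, by 3.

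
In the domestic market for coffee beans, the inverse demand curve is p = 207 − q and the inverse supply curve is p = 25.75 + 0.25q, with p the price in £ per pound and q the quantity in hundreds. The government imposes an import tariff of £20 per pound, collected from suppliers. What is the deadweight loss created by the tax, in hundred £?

Rewrite in direct form: qd = 207 − p and qs = 4p − 103.
Before the tax: set 207 − p = 4p − 103 → p* = £62, q* = 145.
With the tax collected from suppliers, supply shifts: qs = 4(p − 20) − 103.
Solving gives q = 129 with buyers paying £78 and suppliers receiving £58 (the £20 wedge).
Quantity falls by |ΔQ| = |145 − 129| = 16.
DWL = ½ · t · |ΔQ| = ½ · 20 · 16 = £160.

Deadweight loss = £160 hundred.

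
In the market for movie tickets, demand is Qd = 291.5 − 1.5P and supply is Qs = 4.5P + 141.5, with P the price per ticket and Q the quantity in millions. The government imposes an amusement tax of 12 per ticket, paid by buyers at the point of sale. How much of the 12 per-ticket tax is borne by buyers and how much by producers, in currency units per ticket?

Buyers bear 9 per ticket; producers bear 3 per ticket.

Without the tax, 291.5 − 1.5P = 4.5P + 141.5 gives 6P = 150, so P* = 25 and Q* = 254.
With the tax collected from buyers, demand (in seller-price terms) shifts: Qd = 291.5 − 1.5(P + 12).
New equilibrium: buyers pay 34, producers receive 22, Q = 240.5. (Wedge: Pb − Ps = 12.)
Burden on buyers: 9; on producers: 3. (They sum to 12.)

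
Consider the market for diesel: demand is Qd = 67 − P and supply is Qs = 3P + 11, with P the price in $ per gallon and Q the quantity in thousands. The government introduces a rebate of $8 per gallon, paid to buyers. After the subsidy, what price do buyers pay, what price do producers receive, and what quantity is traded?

Without the subsidy, 67 − P = 3P + 11 gives 4P = 56, so P* = $14 and Q* = 53.
With a per-unit subsidy paid to buyers, each effectively pays P − 8, so demand becomes Qd = 67 − (P − 8).
New equilibrium: buyers pay $8, producers receive $16, Q = 59. (Wedge: Pb − Ps = −8.)

Buyers pay $8; producers receive $16; quantity = 59.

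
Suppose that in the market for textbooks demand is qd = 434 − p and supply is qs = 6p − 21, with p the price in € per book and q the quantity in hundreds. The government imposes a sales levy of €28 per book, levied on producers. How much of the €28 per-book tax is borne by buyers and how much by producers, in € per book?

Buyers bear €24 per book; producers bear €4 per book.

Without the tax, 434 − p = 6p − 21 gives 7p = 455, so p* = €65 and q* = 369.
With the tax collected from producers, supply shifts: qs = 6(p − 28) − 21.
Solving gives q = 345 with buyers paying €89 and producers receiving €61 (the €28 wedge).
Burden on buyers: €24; on producers: €4. (They sum to €28.)
The less price-elastic side of the market bears the larger share of a per-unit tax.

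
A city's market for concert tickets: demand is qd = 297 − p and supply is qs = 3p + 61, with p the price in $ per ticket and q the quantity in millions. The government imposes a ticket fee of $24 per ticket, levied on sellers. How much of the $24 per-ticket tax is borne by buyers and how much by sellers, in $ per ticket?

Without the tax, 297 − p = 3p + 61 gives 4p = 236, so p* = $59 and q* = 238.
With the tax collected from sellers, supply shifts: qs = 3(p − 24) + 61.
New equilibrium: buyers pay $77, sellers receive $53, q = 220. (Wedge: pb − ps = 24.)
Burden on buyers: $18; on sellers: $6. (They sum to $24.)
The less price-elastic side of the market bears the larger share of a per-unit tax.

Buyers bear $18 per ticket; sellers bear $6 per ticket.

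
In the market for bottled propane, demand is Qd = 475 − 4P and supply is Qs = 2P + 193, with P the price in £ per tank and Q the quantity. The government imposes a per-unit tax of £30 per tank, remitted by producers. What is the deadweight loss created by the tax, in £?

Deadweight loss = £600.

Without the tax, 475 − 4P = 2P + 193 gives 6P = 282, so P* = £47 and Q* = 287.
With the tax collected from producers, supply shifts: Qs = 2(P − 30) + 193.
New equilibrium: consumers pay £57, producers receive £27, Q = 247. (Wedge: Pb − Ps = 30.)
Quantity falls by |ΔQ| = |287 − 247| = 40.
DWL = ½ · t · |ΔQ| = ½ · 30 · 40 = £600.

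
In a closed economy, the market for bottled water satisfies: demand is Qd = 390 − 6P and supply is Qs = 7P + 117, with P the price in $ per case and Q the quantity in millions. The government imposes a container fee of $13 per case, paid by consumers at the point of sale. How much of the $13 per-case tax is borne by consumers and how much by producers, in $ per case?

Consumers bear $7 per case; producers bear $6 per case.

Before the tax: set 390 − 6P = 7P + 117 → P* = $21, Q* = 264.
With the tax collected from consumers, demand (in seller-price terms) shifts: Qd = 390 − 6(P + 13).
Solving gives Q = 222 with consumers paying $28 and producers receiving $15 (the $13 wedge).
Burden on consumers: $7; on producers: $6. (They sum to $13.)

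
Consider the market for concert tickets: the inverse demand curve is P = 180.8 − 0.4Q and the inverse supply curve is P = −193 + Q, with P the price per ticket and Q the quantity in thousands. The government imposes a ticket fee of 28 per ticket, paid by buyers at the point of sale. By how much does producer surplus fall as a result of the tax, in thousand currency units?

Inverting to Q(P) form: Qd = 452 − 2.5P; Qs = P + 193.
Without the tax, 452 − 2.5P = P + 193 gives 3.5P = 259, so P* = 74 and Q* = 267.
With the tax collected from buyers, demand (in seller-price terms) shifts: Qd = 452 − 2.5(P + 28).
Solving gives Q = 247 with buyers paying 82 and producers receiving 54 (the 28 wedge).
ΔPS is the trapezoid between Q = 247 and Q = 267 of height 20: ½ · (267 + 247) · 20 = 5140.

Producer surplus falls by 5140 thousand.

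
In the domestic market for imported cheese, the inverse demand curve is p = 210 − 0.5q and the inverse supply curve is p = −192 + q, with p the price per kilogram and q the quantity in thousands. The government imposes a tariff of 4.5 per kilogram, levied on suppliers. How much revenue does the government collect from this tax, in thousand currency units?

Tax revenue = 1192.5 thousand.

Inverting to q(p) form: qd = 420 − 2p; qs = p + 192.
Without the tax, 420 − 2p = p + 192 gives 3p = 228, so p* = 76 and q* = 268.
With the tax collected from suppliers, supply shifts: qs = (p − 4.5) + 192.
New equilibrium: buyers pay 77.5, suppliers receive 73, q = 265. (Wedge: pb − ps = 4.5.)
Revenue = t · Q = 4.5 · 265 = 1192.5.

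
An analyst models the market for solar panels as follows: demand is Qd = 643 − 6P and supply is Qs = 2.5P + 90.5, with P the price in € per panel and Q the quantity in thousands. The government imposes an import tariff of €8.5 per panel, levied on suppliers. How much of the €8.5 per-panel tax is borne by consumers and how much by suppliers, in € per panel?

Without the tax, 643 − 6P = 2.5P + 90.5 gives 8.5P = 552.5, so P* = €65 and Q* = 253.
With the tax collected from suppliers, supply shifts: Qs = 2.5(P − 8.5) + 90.5.
New equilibrium: consumers pay €67.5, suppliers receive €59, Q = 238. (Wedge: Pb − Ps = 8.5.)
Burden on consumers: €2.5; on suppliers: €6. (They sum to €8.5.)
The less price-elastic side of the market bears the larger share of a per-unit tax.

Consumers bear €2.5 per panel; suppliers bear €6 per panel.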